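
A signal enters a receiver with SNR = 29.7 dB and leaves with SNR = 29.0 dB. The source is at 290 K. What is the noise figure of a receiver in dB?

0.7 dB

NF (dB) = SNR_in(dB) − SNR_out(dB) when the source is at T₀
NF = 29.7 − 29.0 = 0.7 dB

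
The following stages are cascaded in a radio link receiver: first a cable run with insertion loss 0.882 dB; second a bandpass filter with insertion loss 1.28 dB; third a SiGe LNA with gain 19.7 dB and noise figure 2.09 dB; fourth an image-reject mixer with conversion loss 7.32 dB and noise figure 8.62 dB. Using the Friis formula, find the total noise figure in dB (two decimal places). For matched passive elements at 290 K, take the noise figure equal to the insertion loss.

Convert to linear (a loss of L dB is a gain of −L dB): F_i = 10^(NF_i/10), G_i = 10^(G_i,dB/10)
  Stage 1: F_1 = 10^(0.882/10) = 1.225, G_1 = 10^(−0.882/10) = 0.8162
  Stage 2: F_2 = 10^(1.28/10) = 1.343, G_2 = 10^(−1.28/10) = 0.7447
  Stage 3: F_3 = 10^(2.09/10) = 1.618, G_3 = 10^(19.7/10) = 93.33
  Stage 4: F_4 = 10^(8.62/10) = 7.278, G_4 = 10^(−7.32/10) = 0.1854
Friis cascade:
  F = 1.225 + (1.343 − 1)/0.8162 + (1.618 − 1)/0.6079 + (7.278 − 1)/56.73 = 2.773
NF = 10 log₁₀(2.773) = 4.43 dB

4.43 dB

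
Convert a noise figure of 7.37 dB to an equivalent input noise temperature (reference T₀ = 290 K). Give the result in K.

F = 10^(7.37/10) = 5.45758
T_e = (F − 1)·T₀ = (5.45758 − 1) × 290 = 1293 K

1293 K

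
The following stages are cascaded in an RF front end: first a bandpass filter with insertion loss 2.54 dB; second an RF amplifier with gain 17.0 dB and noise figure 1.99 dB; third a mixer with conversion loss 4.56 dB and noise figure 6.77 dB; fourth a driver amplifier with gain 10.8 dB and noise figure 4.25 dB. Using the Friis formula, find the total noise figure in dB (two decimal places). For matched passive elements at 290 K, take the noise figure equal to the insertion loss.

4.97 dB

Convert to linear (a loss of L dB is a gain of −L dB): F_i = 10^(NF_i/10), G_i = 10^(G_i,dB/10)
  Stage 1: F_1 = 10^(2.54/10) = 1.795, G_1 = 10^(−2.54/10) = 0.5572
  Stage 2: F_2 = 10^(1.99/10) = 1.581, G_2 = 10^(17.0/10) = 50.12
  Stage 3: F_3 = 10^(6.77/10) = 4.753, G_3 = 10^(−4.56/10) = 0.3499
  Stage 4: F_4 = 10^(4.25/10) = 2.661, G_4 = 10^(10.8/10) = 12.02
Friis cascade:
  F = 1.795 + (1.581 − 1)/0.5572 + (4.753 − 1)/27.93 + (2.661 − 1)/9.772 = 3.142
NF = 10 log₁₀(3.142) = 4.97 dB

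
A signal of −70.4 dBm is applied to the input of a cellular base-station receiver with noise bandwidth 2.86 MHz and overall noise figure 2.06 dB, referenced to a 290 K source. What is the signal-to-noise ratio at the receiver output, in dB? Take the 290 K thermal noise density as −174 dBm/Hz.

Noise floor: N = −174 + 10 log₁₀(B) + NF
10 log₁₀(2.86×10⁶) = 64.56 dB
N = −174 + 64.56 + 2.06 = −107.38 dBm
SNR = P_sig − N = −70.4 − (−107.38) = 36.98 dB → 37.0 dB

37.0 dB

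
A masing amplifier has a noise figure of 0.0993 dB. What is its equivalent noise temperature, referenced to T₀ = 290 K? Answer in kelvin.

F = 10^(0.0993/10) = 1.02313
T_e = (F − 1)·T₀ = (1.02313 − 1) × 290 = 6.71 K

6.71 K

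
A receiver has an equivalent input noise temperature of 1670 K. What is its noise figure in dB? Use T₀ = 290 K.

8.30 dB

F = 1 + T_e/T₀ = 1 + 1670/290 = 6.75862
NF = 10 log₁₀(6.75862) = 8.30 dB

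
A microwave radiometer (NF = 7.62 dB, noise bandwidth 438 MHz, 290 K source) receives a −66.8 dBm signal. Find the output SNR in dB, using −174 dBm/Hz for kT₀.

13.2 dB

Noise floor: N = −174 + 10 log₁₀(B) + NF
10 log₁₀(4.38×10⁸) = 86.41 dB
N = −174 + 86.41 + 7.62 = −79.97 dBm
SNR = P_sig − N = −66.8 − (−79.97) = 13.17 dB → 13.2 dB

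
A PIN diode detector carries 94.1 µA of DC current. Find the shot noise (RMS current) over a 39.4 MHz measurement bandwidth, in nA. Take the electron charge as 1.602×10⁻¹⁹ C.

34.5 nA

I_n = √(2qI·B)
2qI·B = 2 × 1.602×10⁻¹⁹ × 9.41×10⁻⁵ × 3.94×10⁷ = 1.19×10⁻¹⁵ A²
I_n = √(1.19×10⁻¹⁵) = 3.45×10⁻⁸ A = 34.5 nA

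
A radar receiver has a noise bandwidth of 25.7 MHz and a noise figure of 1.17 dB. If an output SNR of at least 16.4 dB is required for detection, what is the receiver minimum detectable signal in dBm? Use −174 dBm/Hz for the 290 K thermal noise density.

−82.3 dBm

Sensitivity = −174 + 10 log₁₀(B) + NF + SNR_min
= −174 + 74.1 + 1.17 + 16.4
= −82.33 dBm → −82.3 dBm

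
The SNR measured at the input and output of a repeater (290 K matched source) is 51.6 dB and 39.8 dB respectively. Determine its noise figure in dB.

NF (dB) = SNR_in(dB) − SNR_out(dB) when the source is at T₀
NF = 51.6 − 39.8 = 11.8 dB

11.8 dB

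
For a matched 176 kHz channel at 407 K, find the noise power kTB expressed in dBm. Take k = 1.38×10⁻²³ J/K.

−120.1 dBm

P_n = kTB = 1.38×10⁻²³ × 407 × 1.76×10⁵ = 9.89×10⁻¹⁶ W
In dBm: 10 log₁₀(9.89×10⁻¹⁶ / 10⁻³) = −120.1 dBm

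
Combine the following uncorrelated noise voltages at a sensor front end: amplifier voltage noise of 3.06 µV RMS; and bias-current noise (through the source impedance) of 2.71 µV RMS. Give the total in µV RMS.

Uncorrelated sources add in power (mean-square): V_tot = √(ΣV_i²)
V_tot = √[(3.06×10⁻⁶)² + (2.71×10⁻⁶)²] = 4.09×10⁻⁶ V = 4.09 µV

4.09 µV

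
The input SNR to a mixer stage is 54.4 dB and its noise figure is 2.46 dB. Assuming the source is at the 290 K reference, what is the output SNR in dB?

By definition F = SNR_in/SNR_out, so in dB: SNR_out = SNR_in − NF
SNR_out = 54.4 − 2.46 = 51.94 dB

51.94 dB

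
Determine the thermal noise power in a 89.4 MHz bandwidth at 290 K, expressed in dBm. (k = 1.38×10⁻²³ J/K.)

−94.5 dBm

P_n = kTB = 1.38×10⁻²³ × 290 × 8.94×10⁷ = 3.58×10⁻¹³ W
In dBm: 10 log₁₀(3.58×10⁻¹³ / 10⁻³) = −94.5 dBm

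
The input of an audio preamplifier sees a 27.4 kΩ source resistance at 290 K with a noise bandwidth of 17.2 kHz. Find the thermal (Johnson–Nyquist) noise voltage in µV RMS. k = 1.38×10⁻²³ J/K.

V_n = √(4kTRB)
4kTRB = 4 × 1.38×10⁻²³ × 290 × 2.74×10⁴ × 1.72×10⁴ = 7.54×10⁻¹² V²
V_n = √(7.54×10⁻¹²) = 2.75×10⁻⁶ V = 2.75 µV

2.75 µV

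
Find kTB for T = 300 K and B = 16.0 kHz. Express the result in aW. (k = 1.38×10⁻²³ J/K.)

P_n = kTB = 1.38×10⁻²³ × 300 × 1.60×10⁴ = 6.62×10⁻¹⁷ W = 66.2 aW

66.2 aW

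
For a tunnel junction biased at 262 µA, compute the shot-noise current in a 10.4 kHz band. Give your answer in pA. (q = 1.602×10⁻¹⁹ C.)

I_n = √(2qI·B)
2qI·B = 2 × 1.602×10⁻¹⁹ × 2.62×10⁻⁴ × 1.04×10⁴ = 8.73×10⁻¹⁹ A²
I_n = √(8.73×10⁻¹⁹) = 9.34×10⁻¹⁰ A = 934 pA

934 pA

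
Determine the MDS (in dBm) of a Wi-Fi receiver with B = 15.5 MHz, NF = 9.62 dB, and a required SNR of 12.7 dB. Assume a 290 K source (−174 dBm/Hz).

Sensitivity = −174 + 10 log₁₀(B) + NF + SNR_min
= −174 + 71.9 + 9.62 + 12.7
= −79.78 dBm → −79.8 dBm

−79.8 dBm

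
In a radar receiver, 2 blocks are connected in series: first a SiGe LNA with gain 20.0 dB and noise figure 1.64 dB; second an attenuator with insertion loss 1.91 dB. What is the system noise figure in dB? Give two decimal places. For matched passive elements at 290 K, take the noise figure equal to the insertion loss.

1.66 dB

Convert to linear (a loss of L dB is a gain of −L dB): F_i = 10^(NF_i/10), G_i = 10^(G_i,dB/10)
  Stage 1: F_1 = 10^(1.64/10) = 1.459, G_1 = 10^(20.0/10) = 100.0
  Stage 2: F_2 = 10^(1.91/10) = 1.552, G_2 = 10^(−1.91/10) = 0.6442
Friis cascade:
  F = 1.459 + (1.552 − 1)/100.0 = 1.464
NF = 10 log₁₀(1.464) = 1.66 dB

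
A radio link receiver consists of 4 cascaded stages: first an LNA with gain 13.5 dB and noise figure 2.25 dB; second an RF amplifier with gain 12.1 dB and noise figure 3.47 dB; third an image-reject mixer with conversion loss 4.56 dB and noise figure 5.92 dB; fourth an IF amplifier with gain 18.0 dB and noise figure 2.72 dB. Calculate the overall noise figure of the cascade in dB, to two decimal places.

Convert to linear (a loss of L dB is a gain of −L dB): F_i = 10^(NF_i/10), G_i = 10^(G_i,dB/10)
  Stage 1: F_1 = 10^(2.25/10) = 1.679, G_1 = 10^(13.5/10) = 22.39
  Stage 2: F_2 = 10^(3.47/10) = 2.223, G_2 = 10^(12.1/10) = 16.22
  Stage 3: F_3 = 10^(5.92/10) = 3.908, G_3 = 10^(−4.56/10) = 0.3499
  Stage 4: F_4 = 10^(2.72/10) = 1.871, G_4 = 10^(18.0/10) = 63.10
Friis cascade:
  F = 1.679 + (2.223 − 1)/22.39 + (3.908 − 1)/363.1 + (1.871 − 1)/127.1 = 1.748
NF = 10 log₁₀(1.748) = 2.43 dB

2.43 dB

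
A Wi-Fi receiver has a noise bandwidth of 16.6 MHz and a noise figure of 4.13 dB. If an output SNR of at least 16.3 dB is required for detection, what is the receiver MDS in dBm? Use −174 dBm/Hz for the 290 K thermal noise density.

Sensitivity = −174 + 10 log₁₀(B) + NF + SNR_min
= −174 + 72.2 + 4.13 + 16.3
= −81.37 dBm → −81.4 dBm

−81.4 dBm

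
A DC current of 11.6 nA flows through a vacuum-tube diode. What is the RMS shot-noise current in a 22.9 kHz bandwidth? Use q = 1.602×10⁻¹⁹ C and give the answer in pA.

9.23 pA

I_n = √(2qI·B)
2qI·B = 2 × 1.602×10⁻¹⁹ × 1.16×10⁻⁸ × 2.29×10⁴ = 8.51×10⁻²³ A²
I_n = √(8.51×10⁻²³) = 9.23×10⁻¹² A = 9.23 pA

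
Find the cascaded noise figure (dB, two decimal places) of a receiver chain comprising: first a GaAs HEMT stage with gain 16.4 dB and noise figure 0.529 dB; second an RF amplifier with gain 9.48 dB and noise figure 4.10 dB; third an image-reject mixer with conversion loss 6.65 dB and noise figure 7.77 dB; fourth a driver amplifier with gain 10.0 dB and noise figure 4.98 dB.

0.81 dB

Convert to linear (a loss of L dB is a gain of −L dB): F_i = 10^(NF_i/10), G_i = 10^(G_i,dB/10)
  Stage 1: F_1 = 10^(0.529/10) = 1.130, G_1 = 10^(16.4/10) = 43.65
  Stage 2: F_2 = 10^(4.10/10) = 2.570, G_2 = 10^(9.48/10) = 8.872
  Stage 3: F_3 = 10^(7.77/10) = 5.984, G_3 = 10^(−6.65/10) = 0.2163
  Stage 4: F_4 = 10^(4.98/10) = 3.148, G_4 = 10^(10.0/10) = 10.00
Friis cascade:
  F = 1.130 + (2.570 − 1)/43.65 + (5.984 − 1)/387.3 + (3.148 − 1)/83.75 = 1.204
NF = 10 log₁₀(1.204) = 0.81 dB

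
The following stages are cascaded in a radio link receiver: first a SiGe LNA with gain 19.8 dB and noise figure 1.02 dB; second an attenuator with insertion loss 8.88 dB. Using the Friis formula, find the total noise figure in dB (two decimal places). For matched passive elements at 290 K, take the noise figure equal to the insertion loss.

1.26 dB

Convert to linear (a loss of L dB is a gain of −L dB): F_i = 10^(NF_i/10), G_i = 10^(G_i,dB/10)
  Stage 1: F_1 = 10^(1.02/10) = 1.265, G_1 = 10^(19.8/10) = 95.50
  Stage 2: F_2 = 10^(8.88/10) = 7.727, G_2 = 10^(−8.88/10) = 0.1294
Friis cascade:
  F = 1.265 + (7.727 − 1)/95.50 = 1.335
NF = 10 log₁₀(1.335) = 1.26 dB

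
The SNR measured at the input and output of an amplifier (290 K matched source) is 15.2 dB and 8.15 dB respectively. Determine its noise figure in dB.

NF (dB) = SNR_in(dB) − SNR_out(dB) when the source is at T₀
NF = 15.2 − 8.15 = 7.05 dB

7.05 dB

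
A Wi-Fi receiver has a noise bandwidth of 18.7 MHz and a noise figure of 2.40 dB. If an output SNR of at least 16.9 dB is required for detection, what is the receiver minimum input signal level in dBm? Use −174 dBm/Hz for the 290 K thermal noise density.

Sensitivity = −174 + 10 log₁₀(B) + NF + SNR_min
= −174 + 72.72 + 2.40 + 16.9
= −81.98 dBm → −82.0 dBm

−82.0 dBm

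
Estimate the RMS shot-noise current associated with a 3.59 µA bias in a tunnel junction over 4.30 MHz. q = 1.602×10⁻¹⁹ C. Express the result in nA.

2.22 nA

I_n = √(2qI·B)
2qI·B = 2 × 1.602×10⁻¹⁹ × 3.59×10⁻⁶ × 4.30×10⁶ = 4.95×10⁻¹⁸ A²
I_n = √(4.95×10⁻¹⁸) = 2.22×10⁻⁹ A = 2.22 nA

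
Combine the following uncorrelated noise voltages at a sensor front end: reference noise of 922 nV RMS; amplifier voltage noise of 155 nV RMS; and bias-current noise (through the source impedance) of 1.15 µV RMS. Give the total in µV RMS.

1.48 µV

Uncorrelated sources add in power (mean-square): V_tot = √(ΣV_i²)
V_tot = √[(9.22×10⁻⁷)² + (1.55×10⁻⁷)² + (1.15×10⁻⁶)²] = 1.48×10⁻⁶ V = 1.48 µV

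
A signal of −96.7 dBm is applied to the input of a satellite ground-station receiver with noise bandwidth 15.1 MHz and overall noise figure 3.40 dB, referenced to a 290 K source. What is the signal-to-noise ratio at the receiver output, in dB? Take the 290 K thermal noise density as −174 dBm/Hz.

2.1 dB

Noise floor: N = −174 + 10 log₁₀(B) + NF
10 log₁₀(1.51×10⁷) = 71.79 dB
N = −174 + 71.79 + 3.40 = −98.81 dBm
SNR = P_sig − N = −96.7 − (−98.81) = 2.11 dB → 2.1 dB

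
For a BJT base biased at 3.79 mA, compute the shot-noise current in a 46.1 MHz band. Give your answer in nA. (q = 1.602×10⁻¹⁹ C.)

237 nA

I_n = √(2qI·B)
2qI·B = 2 × 1.602×10⁻¹⁹ × 3.79×10⁻³ × 4.61×10⁷ = 5.60×10⁻¹⁴ A²
I_n = √(5.60×10⁻¹⁴) = 2.37×10⁻⁷ A = 237 nA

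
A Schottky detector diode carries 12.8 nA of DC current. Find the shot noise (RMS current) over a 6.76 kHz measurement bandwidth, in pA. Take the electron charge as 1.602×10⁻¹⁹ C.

I_n = √(2qI·B)
2qI·B = 2 × 1.602×10⁻¹⁹ × 1.28×10⁻⁸ × 6.76×10³ = 2.77×10⁻²³ A²
I_n = √(2.77×10⁻²³) = 5.27×10⁻¹² A = 5.27 pA

5.27 pA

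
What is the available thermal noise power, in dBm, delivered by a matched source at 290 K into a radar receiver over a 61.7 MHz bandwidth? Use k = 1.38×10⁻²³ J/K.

−96.1 dBm

P_n = kTB = 1.38×10⁻²³ × 290 × 6.17×10⁷ = 2.47×10⁻¹³ W
In dBm: 10 log₁₀(2.47×10⁻¹³ / 10⁻³) = −96.1 dBm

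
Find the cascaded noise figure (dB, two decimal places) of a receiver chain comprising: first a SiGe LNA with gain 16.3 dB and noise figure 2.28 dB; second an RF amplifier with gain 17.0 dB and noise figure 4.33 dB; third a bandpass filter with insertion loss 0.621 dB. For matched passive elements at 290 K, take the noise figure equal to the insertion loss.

2.38 dB

Convert to linear (a loss of L dB is a gain of −L dB): F_i = 10^(NF_i/10), G_i = 10^(G_i,dB/10)
  Stage 1: F_1 = 10^(2.28/10) = 1.690, G_1 = 10^(16.3/10) = 42.66
  Stage 2: F_2 = 10^(4.33/10) = 2.710, G_2 = 10^(17.0/10) = 50.12
  Stage 3: F_3 = 10^(0.621/10) = 1.154, G_3 = 10^(−0.621/10) = 0.8668
Friis cascade:
  F = 1.690 + (2.710 − 1)/42.66 + (1.154 − 1)/2138 = 1.731
NF = 10 log₁₀(1.731) = 2.38 dB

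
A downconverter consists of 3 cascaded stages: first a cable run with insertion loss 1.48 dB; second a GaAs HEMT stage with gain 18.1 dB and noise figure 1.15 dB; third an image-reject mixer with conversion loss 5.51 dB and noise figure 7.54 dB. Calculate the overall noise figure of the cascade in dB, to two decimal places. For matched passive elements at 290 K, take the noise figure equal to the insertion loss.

2.86 dB

Convert to linear (a loss of L dB is a gain of −L dB): F_i = 10^(NF_i/10), G_i = 10^(G_i,dB/10)
  Stage 1: F_1 = 10^(1.48/10) = 1.406, G_1 = 10^(−1.48/10) = 0.7112
  Stage 2: F_2 = 10^(1.15/10) = 1.303, G_2 = 10^(18.1/10) = 64.57
  Stage 3: F_3 = 10^(7.54/10) = 5.675, G_3 = 10^(−5.51/10) = 0.2812
Friis cascade:
  F = 1.406 + (1.303 − 1)/0.7112 + (5.675 − 1)/45.92 = 1.934
NF = 10 log₁₀(1.934) = 2.86 dB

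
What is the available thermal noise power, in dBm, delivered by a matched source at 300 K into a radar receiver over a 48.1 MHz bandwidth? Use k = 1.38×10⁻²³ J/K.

−97.0 dBm

P_n = kTB = 1.38×10⁻²³ × 300 × 4.81×10⁷ = 1.99×10⁻¹³ W
In dBm: 10 log₁₀(1.99×10⁻¹³ / 10⁻³) = −97.0 dBm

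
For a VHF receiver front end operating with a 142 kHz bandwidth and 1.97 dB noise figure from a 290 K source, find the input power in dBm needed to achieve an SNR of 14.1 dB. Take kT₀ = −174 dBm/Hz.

−106.4 dBm

Sensitivity = −174 + 10 log₁₀(B) + NF + SNR_min
= −174 + 51.52 + 1.97 + 14.1
= −106.41 dBm → −106.4 dBm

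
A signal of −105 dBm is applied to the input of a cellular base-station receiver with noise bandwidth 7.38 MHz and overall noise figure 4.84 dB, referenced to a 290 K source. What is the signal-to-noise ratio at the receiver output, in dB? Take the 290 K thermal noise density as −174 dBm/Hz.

Noise floor: N = −174 + 10 log₁₀(B) + NF
10 log₁₀(7.38×10⁶) = 68.68 dB
N = −174 + 68.68 + 4.84 = −100.48 dBm
SNR = P_sig − N = −105 − (−100.48) = −4.52 dB → −4.5 dB

−4.5 dB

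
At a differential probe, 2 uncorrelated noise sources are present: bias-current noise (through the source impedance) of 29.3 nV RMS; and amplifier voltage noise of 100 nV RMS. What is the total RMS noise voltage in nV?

104 nV

Uncorrelated sources add in power (mean-square): V_tot = √(ΣV_i²)
V_tot = √[(2.93×10⁻⁸)² + (1.00×10⁻⁷)²] = 1.04×10⁻⁷ V = 104 nV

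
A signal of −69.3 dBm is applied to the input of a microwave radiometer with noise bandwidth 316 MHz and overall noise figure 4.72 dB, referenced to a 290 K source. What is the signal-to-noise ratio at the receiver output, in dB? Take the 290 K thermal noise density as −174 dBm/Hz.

Noise floor: N = −174 + 10 log₁₀(B) + NF
10 log₁₀(3.16×10⁸) = 85 dB
N = −174 + 85 + 4.72 = −84.28 dBm
SNR = P_sig − N = −69.3 − (−84.28) = 14.98 dB → 15.0 dB

15.0 dB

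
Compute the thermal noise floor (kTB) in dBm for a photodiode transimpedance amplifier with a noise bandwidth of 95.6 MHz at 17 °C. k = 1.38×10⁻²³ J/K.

−94.2 dBm

T = 17 °C + 273.15 = 290.15 K
P_n = kTB = 1.38×10⁻²³ × 290.15 × 9.56×10⁷ = 3.83×10⁻¹³ W
In dBm: 10 log₁₀(3.83×10⁻¹³ / 10⁻³) = −94.2 dBm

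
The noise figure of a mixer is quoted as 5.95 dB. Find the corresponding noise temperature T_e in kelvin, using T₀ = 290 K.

851 K

F = 10^(5.95/10) = 3.9355
T_e = (F − 1)·T₀ = (3.9355 − 1) × 290 = 851 K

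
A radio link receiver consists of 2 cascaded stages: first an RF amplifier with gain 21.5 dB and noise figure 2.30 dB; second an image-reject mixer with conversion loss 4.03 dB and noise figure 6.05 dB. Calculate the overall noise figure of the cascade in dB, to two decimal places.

2.35 dB

Convert to linear (a loss of L dB is a gain of −L dB): F_i = 10^(NF_i/10), G_i = 10^(G_i,dB/10)
  Stage 1: F_1 = 10^(2.30/10) = 1.698, G_1 = 10^(21.5/10) = 141.3
  Stage 2: F_2 = 10^(6.05/10) = 4.027, G_2 = 10^(−4.03/10) = 0.3954
Friis cascade:
  F = 1.698 + (4.027 − 1)/141.3 = 1.720
NF = 10 log₁₀(1.720) = 2.35 dB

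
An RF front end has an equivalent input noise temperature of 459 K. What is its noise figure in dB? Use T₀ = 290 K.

F = 1 + T_e/T₀ = 1 + 459/290 = 2.58276
NF = 10 log₁₀(2.58276) = 4.12 dB

4.12 dB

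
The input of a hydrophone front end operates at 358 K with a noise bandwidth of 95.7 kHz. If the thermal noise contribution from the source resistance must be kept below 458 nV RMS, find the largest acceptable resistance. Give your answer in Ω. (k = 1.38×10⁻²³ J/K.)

111 Ω

Johnson–Nyquist: V_n = √(4kTRB) ⇒ R = V_n² / (4kTB)
4kTB = 4 × 1.38×10⁻²³ × 358 × 9.57×10⁴ = 1.89×10⁻¹⁵
R = (4.58×10⁻⁷)² / 1.89×10⁻¹⁵ = 1.11×10² Ω = 111 Ω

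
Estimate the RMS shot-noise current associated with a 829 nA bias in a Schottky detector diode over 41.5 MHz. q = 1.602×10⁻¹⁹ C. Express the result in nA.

I_n = √(2qI·B)
2qI·B = 2 × 1.602×10⁻¹⁹ × 8.29×10⁻⁷ × 4.15×10⁷ = 1.10×10⁻¹⁷ A²
I_n = √(1.10×10⁻¹⁷) = 3.32×10⁻⁹ A = 3.32 nA

3.32 nA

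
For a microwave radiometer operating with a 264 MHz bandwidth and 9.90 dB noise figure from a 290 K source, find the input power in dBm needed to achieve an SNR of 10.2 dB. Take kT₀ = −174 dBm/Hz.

Sensitivity = −174 + 10 log₁₀(B) + NF + SNR_min
= −174 + 84.22 + 9.90 + 10.2
= −69.68 dBm → −69.7 dBm

−69.7 dBm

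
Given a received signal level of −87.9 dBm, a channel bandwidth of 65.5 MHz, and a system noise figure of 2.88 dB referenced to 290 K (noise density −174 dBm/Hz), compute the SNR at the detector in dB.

Noise floor: N = −174 + 10 log₁₀(B) + NF
10 log₁₀(6.55×10⁷) = 78.16 dB
N = −174 + 78.16 + 2.88 = −92.96 dBm
SNR = P_sig − N = −87.9 − (−92.96) = 5.06 dB → 5.1 dB

5.1 dB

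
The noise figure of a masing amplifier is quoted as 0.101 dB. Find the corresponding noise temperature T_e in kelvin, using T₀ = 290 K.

F = 10^(0.101/10) = 1.02353
T_e = (F − 1)·T₀ = (1.02353 − 1) × 290 = 6.82 K

6.82 K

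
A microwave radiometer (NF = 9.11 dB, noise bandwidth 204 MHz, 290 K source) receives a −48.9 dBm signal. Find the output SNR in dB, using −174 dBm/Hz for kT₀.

Noise floor: N = −174 + 10 log₁₀(B) + NF
10 log₁₀(2.04×10⁸) = 83.1 dB
N = −174 + 83.1 + 9.11 = −81.79 dBm
SNR = P_sig − N = −48.9 − (−81.79) = 32.89 dB → 32.9 dB

32.9 dB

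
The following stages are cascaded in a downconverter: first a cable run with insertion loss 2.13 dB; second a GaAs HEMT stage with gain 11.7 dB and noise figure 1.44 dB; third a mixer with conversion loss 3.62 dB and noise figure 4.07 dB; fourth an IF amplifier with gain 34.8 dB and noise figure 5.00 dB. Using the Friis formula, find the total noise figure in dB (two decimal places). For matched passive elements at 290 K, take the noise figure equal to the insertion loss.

4.77 dB

Convert to linear (a loss of L dB is a gain of −L dB): F_i = 10^(NF_i/10), G_i = 10^(G_i,dB/10)
  Stage 1: F_1 = 10^(2.13/10) = 1.633, G_1 = 10^(−2.13/10) = 0.6124
  Stage 2: F_2 = 10^(1.44/10) = 1.393, G_2 = 10^(11.7/10) = 14.79
  Stage 3: F_3 = 10^(4.07/10) = 2.553, G_3 = 10^(−3.62/10) = 0.4345
  Stage 4: F_4 = 10^(5.00/10) = 3.162, G_4 = 10^(34.8/10) = 3020
Friis cascade:
  F = 1.633 + (1.393 − 1)/0.6124 + (2.553 − 1)/9.057 + (3.162 − 1)/3.936 = 2.996
NF = 10 log₁₀(2.996) = 4.77 dB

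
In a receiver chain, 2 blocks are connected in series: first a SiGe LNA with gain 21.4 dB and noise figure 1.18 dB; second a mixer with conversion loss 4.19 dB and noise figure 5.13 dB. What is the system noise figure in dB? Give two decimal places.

1.23 dB

Convert to linear (a loss of L dB is a gain of −L dB): F_i = 10^(NF_i/10), G_i = 10^(G_i,dB/10)
  Stage 1: F_1 = 10^(1.18/10) = 1.312, G_1 = 10^(21.4/10) = 138.0
  Stage 2: F_2 = 10^(5.13/10) = 3.258, G_2 = 10^(−4.19/10) = 0.3811
Friis cascade:
  F = 1.312 + (3.258 − 1)/138.0 = 1.329
NF = 10 log₁₀(1.329) = 1.23 dB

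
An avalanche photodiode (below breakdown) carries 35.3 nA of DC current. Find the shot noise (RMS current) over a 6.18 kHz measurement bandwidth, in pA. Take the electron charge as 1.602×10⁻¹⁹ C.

8.36 pA

I_n = √(2qI·B)
2qI·B = 2 × 1.602×10⁻¹⁹ × 3.53×10⁻⁸ × 6.18×10³ = 6.99×10⁻²³ A²
I_n = √(6.99×10⁻²³) = 8.36×10⁻¹² A = 8.36 pA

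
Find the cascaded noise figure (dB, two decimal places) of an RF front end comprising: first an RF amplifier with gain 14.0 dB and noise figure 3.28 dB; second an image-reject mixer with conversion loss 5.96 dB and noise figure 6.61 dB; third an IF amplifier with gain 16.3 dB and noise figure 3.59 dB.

3.93 dB

Convert to linear (a loss of L dB is a gain of −L dB): F_i = 10^(NF_i/10), G_i = 10^(G_i,dB/10)
  Stage 1: F_1 = 10^(3.28/10) = 2.128, G_1 = 10^(14.0/10) = 25.12
  Stage 2: F_2 = 10^(6.61/10) = 4.581, G_2 = 10^(−5.96/10) = 0.2535
  Stage 3: F_3 = 10^(3.59/10) = 2.286, G_3 = 10^(16.3/10) = 42.66
Friis cascade:
  F = 2.128 + (4.581 − 1)/25.12 + (2.286 − 1)/6.368 = 2.473
NF = 10 log₁₀(2.473) = 3.93 dB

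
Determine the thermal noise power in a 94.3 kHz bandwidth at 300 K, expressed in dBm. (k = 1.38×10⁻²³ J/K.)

P_n = kTB = 1.38×10⁻²³ × 300 × 9.43×10⁴ = 3.90×10⁻¹⁶ W
In dBm: 10 log₁₀(3.90×10⁻¹⁶ / 10⁻³) = −124.1 dBm

−124.1 dBm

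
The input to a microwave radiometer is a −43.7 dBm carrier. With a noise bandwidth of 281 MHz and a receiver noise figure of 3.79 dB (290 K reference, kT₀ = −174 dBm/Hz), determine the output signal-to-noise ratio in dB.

42.0 dB

Noise floor: N = −174 + 10 log₁₀(B) + NF
10 log₁₀(2.81×10⁸) = 84.49 dB
N = −174 + 84.49 + 3.79 = −85.72 dBm
SNR = P_sig − N = −43.7 − (−85.72) = 42.02 dB → 42.0 dB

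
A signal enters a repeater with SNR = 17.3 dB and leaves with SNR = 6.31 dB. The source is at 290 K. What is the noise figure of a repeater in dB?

NF (dB) = SNR_in(dB) − SNR_out(dB) when the source is at T₀
NF = 17.3 − 6.31 = 10.99 dB

10.99 dB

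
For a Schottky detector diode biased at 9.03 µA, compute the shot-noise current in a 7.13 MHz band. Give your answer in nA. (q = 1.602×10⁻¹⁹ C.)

I_n = √(2qI·B)
2qI·B = 2 × 1.602×10⁻¹⁹ × 9.03×10⁻⁶ × 7.13×10⁶ = 2.06×10⁻¹⁷ A²
I_n = √(2.06×10⁻¹⁷) = 4.54×10⁻⁹ A = 4.54 nA

4.54 nA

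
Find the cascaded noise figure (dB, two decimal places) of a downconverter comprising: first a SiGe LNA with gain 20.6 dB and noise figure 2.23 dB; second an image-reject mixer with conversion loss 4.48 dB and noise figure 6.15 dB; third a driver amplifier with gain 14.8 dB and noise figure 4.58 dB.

2.42 dB

Convert to linear (a loss of L dB is a gain of −L dB): F_i = 10^(NF_i/10), G_i = 10^(G_i,dB/10)
  Stage 1: F_1 = 10^(2.23/10) = 1.671, G_1 = 10^(20.6/10) = 114.8
  Stage 2: F_2 = 10^(6.15/10) = 4.121, G_2 = 10^(−4.48/10) = 0.3565
  Stage 3: F_3 = 10^(4.58/10) = 2.871, G_3 = 10^(14.8/10) = 30.20
Friis cascade:
  F = 1.671 + (4.121 − 1)/114.8 + (2.871 − 1)/40.93 = 1.744
NF = 10 log₁₀(1.744) = 2.42 dB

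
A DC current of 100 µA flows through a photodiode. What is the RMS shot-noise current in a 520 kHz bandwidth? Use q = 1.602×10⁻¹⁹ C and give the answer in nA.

4.08 nA

I_n = √(2qI·B)
2qI·B = 2 × 1.602×10⁻¹⁹ × 1.00×10⁻⁴ × 5.20×10⁵ = 1.67×10⁻¹⁷ A²
I_n = √(1.67×10⁻¹⁷) = 4.08×10⁻⁹ A = 4.08 nA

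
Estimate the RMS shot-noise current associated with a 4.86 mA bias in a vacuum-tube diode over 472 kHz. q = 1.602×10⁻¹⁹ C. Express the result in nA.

27.1 nA

I_n = √(2qI·B)
2qI·B = 2 × 1.602×10⁻¹⁹ × 4.86×10⁻³ × 4.72×10⁵ = 7.35×10⁻¹⁶ A²
I_n = √(7.35×10⁻¹⁶) = 2.71×10⁻⁸ A = 27.1 nA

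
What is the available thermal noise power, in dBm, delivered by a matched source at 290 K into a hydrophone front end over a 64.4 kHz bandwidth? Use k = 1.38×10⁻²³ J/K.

P_n = kTB = 1.38×10⁻²³ × 290 × 6.44×10⁴ = 2.58×10⁻¹⁶ W
In dBm: 10 log₁₀(2.58×10⁻¹⁶ / 10⁻³) = −125.9 dBm

−125.9 dBm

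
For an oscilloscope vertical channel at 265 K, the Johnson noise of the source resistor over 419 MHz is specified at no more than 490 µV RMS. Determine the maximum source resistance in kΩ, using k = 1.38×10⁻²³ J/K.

39.2 kΩ

Johnson–Nyquist: V_n = √(4kTRB) ⇒ R = V_n² / (4kTB)
4kTB = 4 × 1.38×10⁻²³ × 265 × 4.19×10⁸ = 6.13×10⁻¹²
R = (4.90×10⁻⁴)² / 6.13×10⁻¹² = 3.92×10⁴ Ω = 39.2 kΩ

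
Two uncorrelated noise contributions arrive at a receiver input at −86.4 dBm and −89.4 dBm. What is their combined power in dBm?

−84.6 dBm

Convert to linear, add, convert back:
P₁ = 2.29×10⁻¹² W, P₂ = 1.15×10⁻¹² W
P_tot = 3.44×10⁻¹² W → 10 log₁₀(P_tot / 10⁻³) = −84.6 dBm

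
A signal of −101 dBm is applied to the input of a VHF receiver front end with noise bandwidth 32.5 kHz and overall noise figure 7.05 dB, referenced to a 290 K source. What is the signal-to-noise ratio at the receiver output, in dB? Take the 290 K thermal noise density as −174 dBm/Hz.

Noise floor: N = −174 + 10 log₁₀(B) + NF
10 log₁₀(3.25×10⁴) = 45.12 dB
N = −174 + 45.12 + 7.05 = −121.83 dBm
SNR = P_sig − N = −101 − (−121.83) = 20.83 dB → 20.8 dB

20.8 dB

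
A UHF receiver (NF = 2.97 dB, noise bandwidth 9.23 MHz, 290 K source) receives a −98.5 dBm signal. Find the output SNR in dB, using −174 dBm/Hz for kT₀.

Noise floor: N = −174 + 10 log₁₀(B) + NF
10 log₁₀(9.23×10⁶) = 69.65 dB
N = −174 + 69.65 + 2.97 = −101.38 dBm
SNR = P_sig − N = −98.5 − (−101.38) = 2.88 dB → 2.9 dB

2.9 dB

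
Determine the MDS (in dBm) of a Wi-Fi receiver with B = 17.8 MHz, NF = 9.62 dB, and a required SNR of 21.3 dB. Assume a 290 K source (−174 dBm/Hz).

Sensitivity = −174 + 10 log₁₀(B) + NF + SNR_min
= −174 + 72.5 + 9.62 + 21.3
= −70.58 dBm → −70.6 dBm

−70.6 dBm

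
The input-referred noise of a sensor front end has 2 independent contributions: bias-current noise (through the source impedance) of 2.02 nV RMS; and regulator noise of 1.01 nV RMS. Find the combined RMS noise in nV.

2.26 nV

Uncorrelated sources add in power (mean-square): V_tot = √(ΣV_i²)
V_tot = √[(2.02×10⁻⁹)² + (1.01×10⁻⁹)²] = 2.26×10⁻⁹ V = 2.26 nV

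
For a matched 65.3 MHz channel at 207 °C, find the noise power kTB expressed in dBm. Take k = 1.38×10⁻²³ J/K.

−93.6 dBm

T = 207 °C + 273.15 = 480.15 K
P_n = kTB = 1.38×10⁻²³ × 480.15 × 6.53×10⁷ = 4.33×10⁻¹³ W
In dBm: 10 log₁₀(4.33×10⁻¹³ / 10⁻³) = −93.6 dBm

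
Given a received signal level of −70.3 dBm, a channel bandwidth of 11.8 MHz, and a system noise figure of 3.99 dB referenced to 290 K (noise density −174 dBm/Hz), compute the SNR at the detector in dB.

29.0 dB

Noise floor: N = −174 + 10 log₁₀(B) + NF
10 log₁₀(1.18×10⁷) = 70.72 dB
N = −174 + 70.72 + 3.99 = −99.29 dBm
SNR = P_sig − N = −70.3 − (−99.29) = 28.99 dB → 29.0 dB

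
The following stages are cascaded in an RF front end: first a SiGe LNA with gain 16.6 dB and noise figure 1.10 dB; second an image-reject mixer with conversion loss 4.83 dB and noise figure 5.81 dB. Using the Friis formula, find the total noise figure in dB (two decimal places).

Convert to linear (a loss of L dB is a gain of −L dB): F_i = 10^(NF_i/10), G_i = 10^(G_i,dB/10)
  Stage 1: F_1 = 10^(1.10/10) = 1.288, G_1 = 10^(16.6/10) = 45.71
  Stage 2: F_2 = 10^(5.81/10) = 3.811, G_2 = 10^(−4.83/10) = 0.3289
Friis cascade:
  F = 1.288 + (3.811 − 1)/45.71 = 1.350
NF = 10 log₁₀(1.350) = 1.30 dB

1.30 dB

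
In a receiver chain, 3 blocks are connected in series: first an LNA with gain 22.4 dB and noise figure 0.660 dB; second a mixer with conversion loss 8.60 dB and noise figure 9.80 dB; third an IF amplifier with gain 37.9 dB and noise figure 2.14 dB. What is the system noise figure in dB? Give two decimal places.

0.93 dB

Convert to linear (a loss of L dB is a gain of −L dB): F_i = 10^(NF_i/10), G_i = 10^(G_i,dB/10)
  Stage 1: F_1 = 10^(0.660/10) = 1.164, G_1 = 10^(22.4/10) = 173.8
  Stage 2: F_2 = 10^(9.80/10) = 9.550, G_2 = 10^(−8.60/10) = 0.1380
  Stage 3: F_3 = 10^(2.14/10) = 1.637, G_3 = 10^(37.9/10) = 6166
Friis cascade:
  F = 1.164 + (9.550 − 1)/173.8 + (1.637 − 1)/23.99 = 1.240
NF = 10 log₁₀(1.240) = 0.93 dB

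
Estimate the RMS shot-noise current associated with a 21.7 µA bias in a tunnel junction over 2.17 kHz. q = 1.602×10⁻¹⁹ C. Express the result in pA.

I_n = √(2qI·B)
2qI·B = 2 × 1.602×10⁻¹⁹ × 2.17×10⁻⁵ × 2.17×10³ = 1.51×10⁻²⁰ A²
I_n = √(1.51×10⁻²⁰) = 1.23×10⁻¹⁰ A = 123 pA

123 pA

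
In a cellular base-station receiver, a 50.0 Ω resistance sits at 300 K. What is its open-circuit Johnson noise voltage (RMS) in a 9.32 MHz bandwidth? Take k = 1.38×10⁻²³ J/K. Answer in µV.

V_n = √(4kTRB)
4kTRB = 4 × 1.38×10⁻²³ × 300 × 5.00×10¹ × 9.32×10⁶ = 7.72×10⁻¹² V²
V_n = √(7.72×10⁻¹²) = 2.78×10⁻⁶ V = 2.78 µV

2.78 µV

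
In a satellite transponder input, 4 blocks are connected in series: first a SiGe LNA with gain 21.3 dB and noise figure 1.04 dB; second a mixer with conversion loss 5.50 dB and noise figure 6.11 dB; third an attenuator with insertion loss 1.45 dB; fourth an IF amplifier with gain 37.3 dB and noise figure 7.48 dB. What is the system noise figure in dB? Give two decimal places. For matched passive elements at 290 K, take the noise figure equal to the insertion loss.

Convert to linear (a loss of L dB is a gain of −L dB): F_i = 10^(NF_i/10), G_i = 10^(G_i,dB/10)
  Stage 1: F_1 = 10^(1.04/10) = 1.271, G_1 = 10^(21.3/10) = 134.9
  Stage 2: F_2 = 10^(6.11/10) = 4.083, G_2 = 10^(−5.50/10) = 0.2818
  Stage 3: F_3 = 10^(1.45/10) = 1.396, G_3 = 10^(−1.45/10) = 0.7161
  Stage 4: F_4 = 10^(7.48/10) = 5.598, G_4 = 10^(37.3/10) = 5370
Friis cascade:
  F = 1.271 + (4.083 − 1)/134.9 + (1.396 − 1)/38.02 + (5.598 − 1)/27.23 = 1.473
NF = 10 log₁₀(1.473) = 1.68 dB

1.68 dB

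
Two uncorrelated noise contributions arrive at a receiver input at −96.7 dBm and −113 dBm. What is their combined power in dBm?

Convert to linear, add, convert back:
P₁ = 2.14×10⁻¹³ W, P₂ = 5.01×10⁻¹⁵ W
P_tot = 2.19×10⁻¹³ W → 10 log₁₀(P_tot / 10⁻³) = −96.6 dBm

−96.6 dBm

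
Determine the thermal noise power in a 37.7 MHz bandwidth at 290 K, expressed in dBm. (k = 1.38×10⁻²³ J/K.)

P_n = kTB = 1.38×10⁻²³ × 290 × 3.77×10⁷ = 1.51×10⁻¹³ W
In dBm: 10 log₁₀(1.51×10⁻¹³ / 10⁻³) = −98.2 dBm

−98.2 dBm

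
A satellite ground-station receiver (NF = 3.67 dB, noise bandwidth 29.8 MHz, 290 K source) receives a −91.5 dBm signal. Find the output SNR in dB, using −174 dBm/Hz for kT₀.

Noise floor: N = −174 + 10 log₁₀(B) + NF
10 log₁₀(2.98×10⁷) = 74.74 dB
N = −174 + 74.74 + 3.67 = −95.59 dBm
SNR = P_sig − N = −91.5 − (−95.59) = 4.09 dB → 4.1 dB

4.1 dB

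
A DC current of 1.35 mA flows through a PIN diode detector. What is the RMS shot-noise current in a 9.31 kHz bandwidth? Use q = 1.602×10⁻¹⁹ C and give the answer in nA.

I_n = √(2qI·B)
2qI·B = 2 × 1.602×10⁻¹⁹ × 1.35×10⁻³ × 9.31×10³ = 4.03×10⁻¹⁸ A²
I_n = √(4.03×10⁻¹⁸) = 2.01×10⁻⁹ A = 2.01 nA

2.01 nA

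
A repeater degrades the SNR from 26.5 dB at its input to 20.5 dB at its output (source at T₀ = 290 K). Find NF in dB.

6.0 dB

NF (dB) = SNR_in(dB) − SNR_out(dB) when the source is at T₀
NF = 26.5 − 20.5 = 6.0 dB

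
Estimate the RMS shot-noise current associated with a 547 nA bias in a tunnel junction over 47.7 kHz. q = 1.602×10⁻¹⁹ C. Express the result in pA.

I_n = √(2qI·B)
2qI·B = 2 × 1.602×10⁻¹⁹ × 5.47×10⁻⁷ × 4.77×10⁴ = 8.36×10⁻²¹ A²
I_n = √(8.36×10⁻²¹) = 9.14×10⁻¹¹ A = 91.4 pA

91.4 pA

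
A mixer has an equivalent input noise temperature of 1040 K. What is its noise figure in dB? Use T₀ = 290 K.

F = 1 + T_e/T₀ = 1 + 1040/290 = 4.58621
NF = 10 log₁₀(4.58621) = 6.61 dB

6.61 dB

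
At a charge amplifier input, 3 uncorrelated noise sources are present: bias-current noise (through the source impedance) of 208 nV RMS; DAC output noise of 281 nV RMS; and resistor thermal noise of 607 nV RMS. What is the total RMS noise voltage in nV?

700 nV

Uncorrelated sources add in power (mean-square): V_tot = √(ΣV_i²)
V_tot = √[(2.08×10⁻⁷)² + (2.81×10⁻⁷)² + (6.07×10⁻⁷)²] = 7.00×10⁻⁷ V = 700 nV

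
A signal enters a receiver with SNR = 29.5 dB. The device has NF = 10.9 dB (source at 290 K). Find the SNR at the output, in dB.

By definition F = SNR_in/SNR_out, so in dB: SNR_out = SNR_in − NF
SNR_out = 29.5 − 10.9 = 18.6 dB

18.6 dB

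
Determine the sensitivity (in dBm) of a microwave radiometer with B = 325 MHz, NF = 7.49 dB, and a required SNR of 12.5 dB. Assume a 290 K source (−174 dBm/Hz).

Sensitivity = −174 + 10 log₁₀(B) + NF + SNR_min
= −174 + 85.12 + 7.49 + 12.5
= −68.89 dBm → −68.9 dBm

−68.9 dBm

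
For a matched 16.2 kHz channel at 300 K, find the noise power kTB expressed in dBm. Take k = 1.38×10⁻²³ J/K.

−131.7 dBm

P_n = kTB = 1.38×10⁻²³ × 300 × 1.62×10⁴ = 6.71×10⁻¹⁷ W
In dBm: 10 log₁₀(6.71×10⁻¹⁷ / 10⁻³) = −131.7 dBm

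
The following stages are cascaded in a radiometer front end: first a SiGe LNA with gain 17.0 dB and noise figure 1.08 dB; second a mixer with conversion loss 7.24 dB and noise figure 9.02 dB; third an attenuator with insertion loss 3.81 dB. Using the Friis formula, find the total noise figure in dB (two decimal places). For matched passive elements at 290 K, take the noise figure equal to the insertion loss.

1.96 dB

Convert to linear (a loss of L dB is a gain of −L dB): F_i = 10^(NF_i/10), G_i = 10^(G_i,dB/10)
  Stage 1: F_1 = 10^(1.08/10) = 1.282, G_1 = 10^(17.0/10) = 50.12
  Stage 2: F_2 = 10^(9.02/10) = 7.980, G_2 = 10^(−7.24/10) = 0.1888
  Stage 3: F_3 = 10^(3.81/10) = 2.404, G_3 = 10^(−3.81/10) = 0.4159
Friis cascade:
  F = 1.282 + (7.980 − 1)/50.12 + (2.404 − 1)/9.462 = 1.570
NF = 10 log₁₀(1.570) = 1.96 dB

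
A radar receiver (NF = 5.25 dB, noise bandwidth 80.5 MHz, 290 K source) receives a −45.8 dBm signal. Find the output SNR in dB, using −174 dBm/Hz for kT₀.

Noise floor: N = −174 + 10 log₁₀(B) + NF
10 log₁₀(8.05×10⁷) = 79.06 dB
N = −174 + 79.06 + 5.25 = −89.69 dBm
SNR = P_sig − N = −45.8 − (−89.69) = 43.89 dB → 43.9 dB

43.9 dB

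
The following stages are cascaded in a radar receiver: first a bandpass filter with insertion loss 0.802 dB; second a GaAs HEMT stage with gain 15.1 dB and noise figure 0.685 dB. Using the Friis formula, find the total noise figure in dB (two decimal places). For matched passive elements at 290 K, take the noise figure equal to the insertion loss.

1.49 dB

Convert to linear (a loss of L dB is a gain of −L dB): F_i = 10^(NF_i/10), G_i = 10^(G_i,dB/10)
  Stage 1: F_1 = 10^(0.802/10) = 1.203, G_1 = 10^(−0.802/10) = 0.8314
  Stage 2: F_2 = 10^(0.685/10) = 1.171, G_2 = 10^(15.1/10) = 32.36
Friis cascade:
  F = 1.203 + (1.171 − 1)/0.8314 = 1.408
NF = 10 log₁₀(1.408) = 1.49 dB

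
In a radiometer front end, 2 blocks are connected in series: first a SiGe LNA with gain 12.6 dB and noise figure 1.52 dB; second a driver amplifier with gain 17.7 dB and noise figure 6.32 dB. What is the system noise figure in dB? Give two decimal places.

Convert to linear (a loss of L dB is a gain of −L dB): F_i = 10^(NF_i/10), G_i = 10^(G_i,dB/10)
  Stage 1: F_1 = 10^(1.52/10) = 1.419, G_1 = 10^(12.6/10) = 18.20
  Stage 2: F_2 = 10^(6.32/10) = 4.285, G_2 = 10^(17.7/10) = 58.88
Friis cascade:
  F = 1.419 + (4.285 − 1)/18.20 = 1.600
NF = 10 log₁₀(1.600) = 2.04 dB

2.04 dB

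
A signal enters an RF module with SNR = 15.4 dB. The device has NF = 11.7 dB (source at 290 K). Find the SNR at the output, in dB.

By definition F = SNR_in/SNR_out, so in dB: SNR_out = SNR_in − NF
SNR_out = 15.4 − 11.7 = 3.7 dB

3.7 dB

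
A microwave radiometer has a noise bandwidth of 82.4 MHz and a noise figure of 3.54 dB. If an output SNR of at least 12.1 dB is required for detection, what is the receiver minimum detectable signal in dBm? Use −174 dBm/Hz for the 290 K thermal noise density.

Sensitivity = −174 + 10 log₁₀(B) + NF + SNR_min
= −174 + 79.16 + 3.54 + 12.1
= −79.20 dBm → −79.2 dBm

−79.2 dBm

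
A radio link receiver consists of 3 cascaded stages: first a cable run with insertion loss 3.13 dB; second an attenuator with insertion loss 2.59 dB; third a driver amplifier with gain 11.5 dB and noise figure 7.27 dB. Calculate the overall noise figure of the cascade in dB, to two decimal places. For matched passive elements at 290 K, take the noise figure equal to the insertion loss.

12.99 dB

Convert to linear (a loss of L dB is a gain of −L dB): F_i = 10^(NF_i/10), G_i = 10^(G_i,dB/10)
  Stage 1: F_1 = 10^(3.13/10) = 2.056, G_1 = 10^(−3.13/10) = 0.4864
  Stage 2: F_2 = 10^(2.59/10) = 1.816, G_2 = 10^(−2.59/10) = 0.5508
  Stage 3: F_3 = 10^(7.27/10) = 5.333, G_3 = 10^(11.5/10) = 14.13
Friis cascade:
  F = 2.056 + (1.816 − 1)/0.4864 + (5.333 − 1)/0.2679 = 19.91
NF = 10 log₁₀(19.91) = 12.99 dB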